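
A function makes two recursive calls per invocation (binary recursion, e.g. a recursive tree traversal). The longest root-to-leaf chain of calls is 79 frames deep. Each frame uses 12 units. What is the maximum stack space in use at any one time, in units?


Binary recursion: the two calls run one after the other, so only one root-to-leaf chain of frames is on the stack at a time.
Maximum depth (longest chain) = 79 frames
Each frame = 12 units
Max stack space = 79 * 12 = 948


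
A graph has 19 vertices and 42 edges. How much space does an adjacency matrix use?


Adjacency matrix: V x V grid of entries
Space = V^2 = 19^2 = 19 * 19 = 361


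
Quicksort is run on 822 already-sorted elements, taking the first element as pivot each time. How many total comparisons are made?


Sum of comparisons per partition:
821 + 820 + ... + 1 + 0
= 822 * (822 - 1) / 2
= 822 * 821 / 2
= 337431


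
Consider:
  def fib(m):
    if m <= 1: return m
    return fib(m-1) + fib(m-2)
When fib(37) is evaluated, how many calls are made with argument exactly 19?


Let N(m) = number of times fib(m) is called while evaluating fib(37).
N(37) = 1 (the initial call).
N(36) = 1 (only fib(37) calls it).
For 1 <= m <= 35: fib(m) is called by fib(m+1) and fib(m+2), so
  N(m) = N(m+1) + N(m+2).
fib(0) is called only by fib(2), so N(0) = N(2).
Walk down from m=37:
  N(37)=1, N(36)=1, N(35)=2, N(34)=3, N(33)=5, N(32)=8, N(31)=13, N(30)=21, N(29)=34, N(28)=55, N(27)=89, N(26)=144, N(25)=233, N(24)=377, N(23)=610, N(22)=987, N(21)=1597, N(20)=2584, N(19)=4181
N(19) = 4181


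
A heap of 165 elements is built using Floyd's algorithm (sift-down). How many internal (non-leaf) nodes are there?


Leaf nodes occupy roughly half the array.
Sift-down is called for each internal node, starting from the last one.
Internal nodes = floor(n/2) = floor(165/2) = 82


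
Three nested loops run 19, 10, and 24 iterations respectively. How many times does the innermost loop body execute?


Loop 1 (outermost): 19 iterations
Loop 2 (middle): 10 iterations per outer
Loop 3 (innermost): 24 iterations per middle
Total = 19 * 10 * 24 = 4560


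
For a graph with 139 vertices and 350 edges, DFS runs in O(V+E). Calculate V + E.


A full DFS traversal visits each vertex once and examines each edge once.
V = 139
E = 350
Sum = 139 + 350 = 489


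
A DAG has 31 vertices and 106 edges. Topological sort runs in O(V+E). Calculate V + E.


V = 31 (vertex processing)
E = 106 (edge processing)
V + E = 31 + 106 = 137


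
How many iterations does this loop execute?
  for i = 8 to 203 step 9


The loop variable i takes values starting at 8 and increments by 9 each iteration.
Sequence: i = 8, 17, 26, 35, 44, 53, 62, 71, 80, ...
The upper bound 203 is inclusive, so the count is floor((last - first) / step) + 1:
floor((203 - 8) / 9) + 1 = floor(195/9) + 1 = 21 + 1 = 22


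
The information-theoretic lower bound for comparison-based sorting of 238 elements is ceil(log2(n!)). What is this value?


A binary decision tree of height h has at most 2^h leaves and needs at least n! of them, so h >= ceil(log2(n!)).
238! is far too large to multiply out, so use Stirling's series:
  ln(n!) ~ n ln n - n + (1/2) ln(2 pi n) + 1/(12n)  (error below 1/(360 n^3), negligible here)
  ln(238) = 5.4722707
  n ln n = 238 * 5.4722707 = 1302.4004
  (1/2) ln(2 pi * 238) = (1/2) ln(1495.3981) = 3.6551
  1/(12*238) = 0.0004
  ln(238!) ~ 1302.4004 - 238 + 3.6551 + 0.0004 = 1068.0559
Convert to base 2: log2(238!) = 1068.0559 / ln 2 = 1068.0559 / 0.69314718 = 1540.8790
ceil(1540.8790) = 1541


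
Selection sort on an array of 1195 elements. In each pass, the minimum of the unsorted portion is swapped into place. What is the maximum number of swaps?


Selection sort performs one swap per pass:
  Pass 1: find min in positions 0 to 1194, swap with position 0
  Pass 2: find min in positions 1 to 1194, swap with position 1
  Pass 3: find min in positions 2 to 1194, swap with position 2
  Pass 4: find min in positions 3 to 1194, swap with position 3
  Pass 5: find min in positions 4 to 1194, swap with position 4
  ... (1189 more passes)
Total passes (and swaps) = n - 1 = 1195 - 1 = 1194


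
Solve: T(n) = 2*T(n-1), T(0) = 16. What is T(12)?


Unrolling:
T(12) = 2*T(11) = 2^2*T(10) = ... = 2^12*T(0)
= 2^12 * 16
= 4096 * 16 = 65536


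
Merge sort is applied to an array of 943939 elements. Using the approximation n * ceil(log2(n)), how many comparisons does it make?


Merge sort divides the array into halves recursively.
Number of levels = ceil(log2(943939)) = 20
At each level, approximately n = 943939 comparisons are needed for merging.
Total comparisons ~ n * ceil(log2(n)) = 943939 * 20 = 18878780


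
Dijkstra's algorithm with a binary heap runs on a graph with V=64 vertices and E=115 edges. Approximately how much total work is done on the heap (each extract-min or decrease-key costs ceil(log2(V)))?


Dijkstra with a binary heap: each vertex is extracted once, each edge may relax once.
Each heap operation costs O(log V).
V + E = 64 + 115 = 179
ceil(log2(64)) = 6 (since 2^5 = 32 < 64 <= 64 = 2^6)
Total heap work = (V+E) * ceil(log2(V)) = 179 * 6 = 1074


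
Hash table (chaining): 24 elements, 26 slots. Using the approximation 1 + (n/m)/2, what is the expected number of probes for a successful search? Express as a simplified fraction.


Computing expected probes:
alpha = 24/26
= 1 + alpha/2
= 1 + 24/(2*26)
= (2*26 + 24) / (2*26)
= 76/52 = 19/13


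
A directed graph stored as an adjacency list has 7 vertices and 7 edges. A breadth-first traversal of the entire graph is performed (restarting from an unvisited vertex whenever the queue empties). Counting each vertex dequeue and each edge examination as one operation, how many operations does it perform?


A full BFS traversal dequeues each vertex once and examines each edge once.
Vertex visits: 7
Edge visits: 7
V + E = 7 + 7 = 14


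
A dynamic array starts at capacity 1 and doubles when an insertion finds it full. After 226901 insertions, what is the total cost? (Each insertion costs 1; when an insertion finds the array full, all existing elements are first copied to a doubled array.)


Insertion cost: 226901 (one per element)
Resizes occur just before inserting elements 2, 3, 5, 9, ...
Elements copied at each resize: 1 + 2 + 4 + 8 + 16 + 32 + 64 + 128 + 256 + 512 + 1024 + 2048 + 4096 + 8192 + 16384 + 32768 + 65536 + 131072
Sum of copies = 262143 (geometric series: 2^k - 1)
Total = 226901 + 262143 = 489044


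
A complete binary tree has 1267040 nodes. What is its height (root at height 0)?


In a complete binary tree, level k holds nodes 2^k .. 2^(k+1)-1 (1-indexed).
Height = floor(log2(n)) = floor(log2(1267040)) = 20
Check: 2^20 = 1048576 <= 1267040 < 2097152 = 2^21


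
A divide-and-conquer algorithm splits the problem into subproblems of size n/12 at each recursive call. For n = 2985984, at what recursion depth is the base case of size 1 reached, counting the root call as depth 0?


At each depth, the problem size is divided by 12:
  Depth 0: problem size = 2985984
  Depth 1: problem size = 248832
  Depth 2: problem size = 20736
  Depth 3: problem size = 1728
  Depth 4: problem size = 144
  Depth 5: problem size = 12
  Depth 6: problem size = 1 (base case)
The base case is reached at depth log_12(2985984) = 6 (the tree has 7 levels counting depth 0, but the depth asked for is 6).
Recursion depth = 6


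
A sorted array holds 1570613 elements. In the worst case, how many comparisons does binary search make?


Halving sequence: 1570613 -> 785306 -> 392653 -> 196326 -> 98163 -> 49081 -> 24540 -> 12270 -> 6135 -> 3067 -> 1533 -> 766 -> 383 -> 191 -> 95 -> 47 -> 23 -> 11 -> 5 -> 2 -> 1
Number of halvings = 20
Max comparisons = 20 + 1 = 21


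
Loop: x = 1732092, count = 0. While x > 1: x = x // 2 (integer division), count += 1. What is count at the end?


The variable x halves each step:
x = 1732092 -> 866046 -> 433023 -> 216511 -> 108255 -> 54127 -> 27063 -> 13531 -> 6765 -> 3382 -> 1691 -> 845 -> 422 -> 211 -> 105 -> 52 -> 26 -> 13 -> 6 -> 3 -> 1
Number of halvings = floor(log2(1732092)) = 20


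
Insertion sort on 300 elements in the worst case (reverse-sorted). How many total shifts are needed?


In the worst case (reverse-sorted), each element shifts past all previous:
  Element 1: 1 shifts
  Element 2: 2 shifts
  Element 3: 3 shifts
  Element 4: 4 shifts
  Element 5: 5 shifts
  ...
  Element 299: 299 shifts
Total = 1 + 2 + ... + 299
= 300*(300-1)/2 = 44850


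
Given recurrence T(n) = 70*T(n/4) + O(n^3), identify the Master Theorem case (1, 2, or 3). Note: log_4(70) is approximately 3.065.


Master Theorem parameters: a=70, b=4, c=3
log_b(a) = 3.065
Compare b^c with a: 4^3 = 64 < 70, so c < log_b(a).
Comparing c=3 vs log_b(a)=3.065:
3 < 3.065 => Case 1
Result: T(n) = O(n^(log_4 70)) ~ O(n^3.065)
Master Theorem case = 1


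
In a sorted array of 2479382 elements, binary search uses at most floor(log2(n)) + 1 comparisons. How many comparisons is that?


Halving sequence: 2479382 -> 1239691 -> 619845 -> 309922 -> 154961 -> 77480 -> 38740 -> 19370 -> 9685 -> 4842 -> 2421 -> 1210 -> 605 -> 302 -> 151 -> 75 -> 37 -> 18 -> 9 -> 4 -> 2 -> 1
Number of halvings = 21
Max comparisons = 21 + 1 = 22


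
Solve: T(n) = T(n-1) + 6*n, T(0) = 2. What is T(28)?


Expanding the recurrence:
T(28) = T(27) + 6*28
       = T(26) + 6*27 + 6*28
       ...
       = T(0) + 6*(1 + 2 + ... + 28)
       = 2 + 6 * 28*29/2
       = 2 + 6 * 406
       = 2 + 2436 = 2438


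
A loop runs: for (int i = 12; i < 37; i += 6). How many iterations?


Loop starts at i = 12, increments by 6, stops when i >= 37.
Number of iterations = ceil((37 - 12) / 6)
= ceil(25 / 6)
= 5


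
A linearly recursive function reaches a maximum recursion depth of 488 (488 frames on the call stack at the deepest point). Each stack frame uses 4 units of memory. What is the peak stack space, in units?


Maximum recursion depth = 488 frames
Memory per frame = 4 units
Total stack space = depth * frame_size
= 488 * 4 = 1952


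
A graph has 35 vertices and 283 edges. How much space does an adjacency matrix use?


Adjacency matrix: V x V grid of entries
Space = V^2 = 35^2 = 35 * 35 = 1225


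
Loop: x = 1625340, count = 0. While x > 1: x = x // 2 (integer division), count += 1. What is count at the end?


The variable x halves each step:
x = 1625340 -> 812670 -> 406335 -> 203167 -> 101583 -> 50791 -> 25395 -> 12697 -> 6348 -> 3174 -> 1587 -> 793 -> 396 -> 198 -> 99 -> 49 -> 24 -> 12 -> 6 -> 3 -> 1
Number of halvings = floor(log2(1625340)) = 20


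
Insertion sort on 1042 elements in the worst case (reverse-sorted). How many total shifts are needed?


In the worst case (reverse-sorted), each element shifts past all previous:
  Element 1: 1 shifts
  Element 2: 2 shifts
  Element 3: 3 shifts
  Element 4: 4 shifts
  Element 5: 5 shifts
  ...
  Element 1041: 1041 shifts
Total = 1 + 2 + ... + 1041
= 1042*(1042-1)/2 = 542361


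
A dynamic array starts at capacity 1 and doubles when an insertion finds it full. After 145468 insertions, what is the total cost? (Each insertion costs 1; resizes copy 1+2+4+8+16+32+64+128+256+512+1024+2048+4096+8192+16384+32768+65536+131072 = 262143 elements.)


Insertion cost: 145468 (one per element)
Resizes occur just before inserting elements 2, 3, 5, 9, ...
Elements copied at each resize: 1 + 2 + 4 + 8 + 16 + 32 + 64 + 128 + 256 + 512 + 1024 + 2048 + 4096 + 8192 + 16384 + 32768 + 65536 + 131072
Sum of copies = 262143 (geometric series: 2^k - 1)
Total = 145468 + 262143 = 407611


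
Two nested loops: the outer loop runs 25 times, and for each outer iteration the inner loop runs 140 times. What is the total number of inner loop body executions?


Outer loop: 25 iterations
Inner loop: 140 iterations per outer iteration
Total = 25 * 140 = 3500


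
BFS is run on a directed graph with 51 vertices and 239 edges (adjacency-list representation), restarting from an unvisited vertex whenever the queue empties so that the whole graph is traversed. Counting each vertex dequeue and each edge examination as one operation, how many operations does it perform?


A full BFS traversal dequeues each vertex exactly once and examines each directed edge exactly once.
V = 51 (vertex processing cost)
E = 239 (edge examination cost)
Total operations proportional to V + E = 51 + 239 = 290


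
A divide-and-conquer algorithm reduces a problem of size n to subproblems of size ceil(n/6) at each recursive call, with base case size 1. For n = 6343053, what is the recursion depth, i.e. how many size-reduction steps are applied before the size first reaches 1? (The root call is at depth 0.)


Each step divides the size by 6 (rounding up); after k steps the size is ceil(n/6^k), which equals 1 exactly when 6^k >= n.
So the depth is the smallest k with 6^k >= 6343053, i.e. ceil(log_6(6343053)).
6^8 = 1679616 < 6343053 <= 10077696 = 6^9
Recursion depth = 9


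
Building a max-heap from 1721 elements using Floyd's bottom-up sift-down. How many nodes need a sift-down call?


In a heap of 1721 elements (0-indexed array):
  Last element index: 1720
  Parent of last element: floor((1720 - 1) / 2) = 859
  Internal nodes: indices 0 to 859
  Count = floor(1721/2) = 860


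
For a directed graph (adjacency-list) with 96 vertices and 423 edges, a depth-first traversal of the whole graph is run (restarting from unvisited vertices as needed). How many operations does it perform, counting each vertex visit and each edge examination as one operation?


A full DFS traversal visits each vertex once and examines each edge once.
V = 96
E = 423
Sum = 96 + 423 = 519


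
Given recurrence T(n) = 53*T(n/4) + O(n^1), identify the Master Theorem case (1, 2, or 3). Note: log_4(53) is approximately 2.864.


Master Theorem parameters: a=53, b=4, c=1
log_b(a) = 2.864
Compare b^c with a: 4^1 = 4 < 53, so c < log_b(a).
Comparing c=1 vs log_b(a)=2.864:
1 < 2.864 => Case 1
Result: T(n) = O(n^(log_4 53)) ~ O(n^2.864)
Master Theorem case = 1


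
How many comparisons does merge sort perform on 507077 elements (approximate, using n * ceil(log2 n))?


Recursion depth: ceil(log2(507077)) = 19
Each recursion level merges n = 507077 elements
Total = 507077 * 19 = 9634463


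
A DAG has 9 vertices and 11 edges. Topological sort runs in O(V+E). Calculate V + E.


V = 9 (vertex processing)
E = 11 (edge processing)
V + E = 9 + 11 = 20


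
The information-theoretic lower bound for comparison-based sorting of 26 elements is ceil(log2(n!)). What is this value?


A binary decision tree of height h has at most 2^h leaves and needs at least n! of them, so h >= ceil(log2(n!)).
Compute 26! as a running product:
  x2 = 2, x3 = 6, x4 = 24, x5 = 120
  x6 = 720, x7 = 5040, x8 = 40320, x9 = 362880
  x10 = 3628800, x11 = 39916800, x12 = 479001600, x13 = 6227020800
  x14 = 87178291200, x15 = 1307674368000, x16 = 20922789888000, x17 = 355687428096000
  x18 = 6402373705728000, x19 = 121645100408832000, x20 = 2432902008176640000, x21 = 51090942171709440000
  x22 = 1124000727777607680000, x23 = 25852016738884976640000, x24 = 620448401733239439360000, x25 = 15511210043330985984000000
  x26 = 403291461126605635584000000
26! = 403291461126605635584000000
Bracket between powers of 2:
  2^88 = 309485009821345068724781056 < 403291461126605635584000000 <= 618970019642690137449562112 = 2^89
So ceil(log2(26!)) = 89


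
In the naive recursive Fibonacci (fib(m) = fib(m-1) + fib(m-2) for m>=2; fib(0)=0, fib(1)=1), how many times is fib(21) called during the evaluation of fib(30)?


Let N(m) = number of times fib(m) is called while evaluating fib(30).
N(30) = 1 (the initial call).
N(29) = 1 (only fib(30) calls it).
For 1 <= m <= 28: fib(m) is called by fib(m+1) and fib(m+2), so
  N(m) = N(m+1) + N(m+2).
fib(0) is called only by fib(2), so N(0) = N(2).
Walk down from m=30:
  N(30)=1, N(29)=1, N(28)=2, N(27)=3, N(26)=5, N(25)=8, N(24)=13, N(23)=21, N(22)=34, N(21)=55
N(21) = 55


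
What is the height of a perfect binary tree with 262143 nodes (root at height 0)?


A perfect binary tree with 262143 nodes:
  262143 = 2^18 - 1
  Levels: 0, 1, ..., 17
  Height = 17


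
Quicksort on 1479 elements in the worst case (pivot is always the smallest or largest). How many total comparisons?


In the worst case, each partition step picks the worst pivot:
  Partition 1: 1478 comparisons (n-1 elements to compare)
  Partition 2: 1477 comparisons
  Partition 3: 1476 comparisons
  Partition 4: 1475 comparisons
  Partition 5: 1474 comparisons
  ...
  Last partition: 0 comparisons
Total = (n-1) + (n-2) + ... + 1 + 0 = n*(n-1)/2
= 1479*1478/2 = 1092981


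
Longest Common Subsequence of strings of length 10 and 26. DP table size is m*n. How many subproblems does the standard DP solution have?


DP table indexed by positions in both strings.
First string: 10 positions
Second string: 26 positions
Total = 10 * 26 = 260


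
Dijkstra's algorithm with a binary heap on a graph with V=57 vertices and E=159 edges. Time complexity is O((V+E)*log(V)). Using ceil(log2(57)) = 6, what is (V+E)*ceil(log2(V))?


Dijkstra with a binary heap: each vertex is extracted once, each edge may relax once.
Each heap operation costs O(log V).
V + E = 57 + 159 = 216
ceil(log2(57)) = 6 (since 2^5 = 32 < 57 <= 64 = 2^6)
Total heap work = (V+E) * ceil(log2(V)) = 216 * 6 = 1296


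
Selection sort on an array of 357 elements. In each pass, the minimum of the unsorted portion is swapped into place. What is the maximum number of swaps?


Selection sort performs one swap per pass:
  Pass 1: find min in positions 0 to 356, swap with position 0
  Pass 2: find min in positions 1 to 356, swap with position 1
  Pass 3: find min in positions 2 to 356, swap with position 2
  Pass 4: find min in positions 3 to 356, swap with position 3
  Pass 5: find min in positions 4 to 356, swap with position 4
  ... (351 more passes)
Total passes (and swaps) = n - 1 = 357 - 1 = 356


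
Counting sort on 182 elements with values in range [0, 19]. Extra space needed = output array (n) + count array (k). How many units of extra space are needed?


Output array size: 182 (to store sorted result)
Count array size: 20 (one slot per possible value, range 0 to 19)
Total extra space = 182 + 20 = 202


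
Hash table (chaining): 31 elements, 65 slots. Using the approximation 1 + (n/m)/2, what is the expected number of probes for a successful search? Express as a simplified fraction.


Computing expected probes:
alpha = 31/65
= 1 + alpha/2
= 1 + 31/(2*65)
= (2*65 + 31) / (2*65)
= 161/130


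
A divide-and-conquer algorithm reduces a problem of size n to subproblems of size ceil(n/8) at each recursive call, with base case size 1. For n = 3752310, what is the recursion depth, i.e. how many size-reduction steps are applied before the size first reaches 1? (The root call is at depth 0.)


Each step divides the size by 8 (rounding up); after k steps the size is ceil(n/8^k), which equals 1 exactly when 8^k >= n.
So the depth is the smallest k with 8^k >= 3752310, i.e. ceil(log_8(3752310)).
8^7 = 2097152 < 3752310 <= 16777216 = 8^8
Recursion depth = 8


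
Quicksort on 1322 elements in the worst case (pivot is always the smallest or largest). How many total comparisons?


In the worst case, each partition step picks the worst pivot:
  Partition 1: 1321 comparisons (n-1 elements to compare)
  Partition 2: 1320 comparisons
  Partition 3: 1319 comparisons
  Partition 4: 1318 comparisons
  Partition 5: 1317 comparisons
  ...
  Last partition: 0 comparisons
Total = (n-1) + (n-2) + ... + 1 + 0 = n*(n-1)/2
= 1322*1321/2 = 873181


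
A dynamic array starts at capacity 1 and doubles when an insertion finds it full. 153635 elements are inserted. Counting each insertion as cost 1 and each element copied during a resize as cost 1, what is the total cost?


n = 153635
Insertion costs: 153635
Resizes copy 1, 2, 4, ... up to the largest power of 2 that is <= n-1 = 153634, i.e. 131072.
Copy costs = 1 + 2 + 4 + 8 + 16 + 32 + 64 + 128 + 256 + 512 + 1024 + 2048 + 4096 + 8192 + 16384 + 32768 + 65536 + 131072 = 262143
Total = 153635 + 262143 = 415778


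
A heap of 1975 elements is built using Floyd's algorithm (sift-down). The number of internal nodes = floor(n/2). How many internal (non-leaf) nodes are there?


Leaf nodes occupy roughly half the array.
Sift-down is called for each internal node, starting from the last one.
Internal nodes = floor(n/2) = floor(1975/2) = 987


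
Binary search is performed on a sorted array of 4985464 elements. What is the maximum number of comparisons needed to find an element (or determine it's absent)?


Binary search halves the search space each comparison:
  Step 1: search space = 4985464 -> 2492732
  Step 2: search space = 2492732 -> 1246366
  Step 3: search space = 1246366 -> 623183
  Step 4: search space = 623183 -> 311591
  Step 5: search space = 311591 -> 155795
  Step 6: search space = 155795 -> 77897
  Step 7: search space = 77897 -> 38948
  Step 8: search space = 38948 -> 19474
  Step 9: search space = 19474 -> 9737
  Step 10: search space = 9737 -> 4868
  Step 11: search space = 4868 -> 2434
  Step 12: search space = 2434 -> 1217
  Step 13: search space = 1217 -> 608
  Step 14: search space = 608 -> 304
  Step 15: search space = 304 -> 152
  Step 16: search space = 152 -> 76
  Step 17: search space = 76 -> 38
  Step 18: search space = 38 -> 19
  Step 19: search space = 19 -> 9
  Step 20: search space = 9 -> 4
  Step 21: search space = 4 -> 2
  Step 22: search space = 2 -> 1
  Step 23: search space = 1 (final check)
Maximum comparisons = floor(log2(4985464)) + 1 = 22 + 1 = 23


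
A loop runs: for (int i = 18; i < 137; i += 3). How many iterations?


Loop starts at i = 18, increments by 3, stops when i >= 137.
Number of iterations = ceil((137 - 18) / 3)
= ceil(119 / 3)
= 40


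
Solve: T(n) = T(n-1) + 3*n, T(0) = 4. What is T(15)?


Expanding the recurrence:
T(15) = T(14) + 3*15
       = T(13) + 3*14 + 3*15
       ...
       = T(0) + 3*(1 + 2 + ... + 15)
       = 4 + 3 * 15*16/2
       = 4 + 3 * 120
       = 4 + 360 = 364


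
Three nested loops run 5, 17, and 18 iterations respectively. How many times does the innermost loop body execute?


Loop 1 (outermost): 5 iterations
Loop 2 (middle): 17 iterations per outer
Loop 3 (innermost): 18 iterations per middle
Total = 5 * 17 * 18 = 1530


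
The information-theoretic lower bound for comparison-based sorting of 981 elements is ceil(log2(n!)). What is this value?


A binary decision tree of height h has at most 2^h leaves and needs at least n! of them, so h >= ceil(log2(n!)).
981! is far too large to multiply out, so use Stirling's series:
  ln(n!) ~ n ln n - n + (1/2) ln(2 pi n) + 1/(12n)  (error below 1/(360 n^3), negligible here)
  ln(981) = 6.8885725
  n ln n = 981 * 6.8885725 = 6757.6896
  (1/2) ln(2 pi * 981) = (1/2) ln(6163.8048) = 4.3632
  1/(12*981) = 0.0001
  ln(981!) ~ 6757.6896 - 981 + 4.3632 + 0.0001 = 5781.0529
Convert to base 2: log2(981!) = 5781.0529 / ln 2 = 5781.0529 / 0.69314718 = 8340.2964
ceil(8340.2964) = 8341


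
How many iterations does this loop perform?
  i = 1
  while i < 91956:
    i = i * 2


The loop variable doubles each iteration:
i = 1 -> 2 -> 4 -> 8 -> 16 -> 32 -> 64 -> 128 -> 256 -> 512 -> 1024 -> 2048 -> 4096 -> 8192 -> 16384 -> 32768 -> 65536 -> 131072 (stop, 131072 >= 91956)
Number of doublings = ceil(log2(91956)) = 17


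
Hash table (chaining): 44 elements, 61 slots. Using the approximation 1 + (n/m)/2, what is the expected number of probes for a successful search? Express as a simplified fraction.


Computing expected probes:
alpha = 44/61
= 1 + alpha/2
= 1 + 44/(2*61)
= (2*61 + 44) / (2*61)
= 166/122 = 83/61


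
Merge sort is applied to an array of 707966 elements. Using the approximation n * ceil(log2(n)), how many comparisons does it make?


Merge sort divides the array into halves recursively.
Number of levels = ceil(log2(707966)) = 20
At each level, approximately n = 707966 comparisons are needed for merging.
Total comparisons ~ n * ceil(log2(n)) = 707966 * 20 = 14159320


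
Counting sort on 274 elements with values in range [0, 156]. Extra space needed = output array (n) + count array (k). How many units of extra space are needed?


Output array size: 274 (to store sorted result)
Count array size: 157 (one slot per possible value, range 0 to 156)
Total extra space = 274 + 157 = 431


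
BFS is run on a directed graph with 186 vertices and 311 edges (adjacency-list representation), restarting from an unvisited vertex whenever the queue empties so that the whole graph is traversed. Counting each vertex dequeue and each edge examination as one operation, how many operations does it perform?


A full BFS traversal dequeues each vertex exactly once and examines each directed edge exactly once.
V = 186 (vertex processing cost)
E = 311 (edge examination cost)
Total operations proportional to V + E = 186 + 311 = 497


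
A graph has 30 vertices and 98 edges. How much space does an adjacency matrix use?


Adjacency matrix: V x V grid of entries
Space = V^2 = 30^2 = 30 * 30 = 900


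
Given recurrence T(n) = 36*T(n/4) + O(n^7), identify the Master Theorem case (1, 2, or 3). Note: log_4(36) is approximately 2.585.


Master Theorem parameters: a=36, b=4, c=7
log_b(a) = 2.585
Compare b^c with a: 4^7 = 16384 > 36, so c > log_b(a).
Comparing c=7 vs log_b(a)=2.585:
7 > 2.585 => Case 3
Result: T(n) = O(n^7)
Master Theorem case = 3


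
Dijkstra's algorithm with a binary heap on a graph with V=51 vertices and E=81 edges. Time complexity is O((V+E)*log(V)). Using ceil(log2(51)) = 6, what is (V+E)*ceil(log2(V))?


Dijkstra with a binary heap: each vertex is extracted once, each edge may relax once.
Each heap operation costs O(log V).
V + E = 51 + 81 = 132
ceil(log2(51)) = 6 (since 2^5 = 32 < 51 <= 64 = 2^6)
Total heap work = (V+E) * ceil(log2(V)) = 132 * 6 = 792


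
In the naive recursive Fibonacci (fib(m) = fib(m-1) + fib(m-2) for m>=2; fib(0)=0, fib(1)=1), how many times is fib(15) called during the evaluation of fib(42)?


Let N(m) = number of times fib(m) is called while evaluating fib(42).
N(42) = 1 (the initial call).
N(41) = 1 (only fib(42) calls it).
For 1 <= m <= 40: fib(m) is called by fib(m+1) and fib(m+2), so
  N(m) = N(m+1) + N(m+2).
fib(0) is called only by fib(2), so N(0) = N(2).
Walk down from m=42:
  N(42)=1, N(41)=1, N(40)=2, N(39)=3, N(38)=5, N(37)=8, N(36)=13, N(35)=21, N(34)=34, N(33)=55, N(32)=89, N(31)=144, N(30)=233, N(29)=377, N(28)=610, N(27)=987, N(26)=1597, N(25)=2584, N(24)=4181, N(23)=6765, N(22)=10946, N(21)=17711, N(20)=28657, N(19)=46368, N(18)=75025, N(17)=121393, N(16)=196418, N(15)=317811
N(15) = 317811


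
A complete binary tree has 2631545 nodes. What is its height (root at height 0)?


In a complete binary tree, level k holds nodes 2^k .. 2^(k+1)-1 (1-indexed).
Height = floor(log2(n)) = floor(log2(2631545)) = 21
Check: 2^21 = 2097152 <= 2631545 < 4194304 = 2^22


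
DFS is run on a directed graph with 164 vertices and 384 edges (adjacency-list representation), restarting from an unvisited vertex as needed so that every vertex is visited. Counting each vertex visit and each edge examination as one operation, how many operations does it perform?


A full DFS traversal processes each vertex exactly once (push/pop on stack).
Each directed edge is examined once.
V = 164, E = 384
V + E = 548


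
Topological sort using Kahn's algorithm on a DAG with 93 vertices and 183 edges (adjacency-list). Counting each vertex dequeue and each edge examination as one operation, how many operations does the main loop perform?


Kahn's algorithm:
  1. Compute in-degrees: O(V + E)
  2. Process queue: each vertex dequeued once (O(V))
     each edge examined once (O(E))
Total = V + E = 93 + 183 = 276


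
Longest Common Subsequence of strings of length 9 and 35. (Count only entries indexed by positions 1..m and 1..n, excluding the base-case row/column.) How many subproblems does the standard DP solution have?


DP table indexed by positions in both strings.
First string: 9 positions
Second string: 35 positions
Total = 9 * 35 = 315


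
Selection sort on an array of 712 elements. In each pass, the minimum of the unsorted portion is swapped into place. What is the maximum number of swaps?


Selection sort performs one swap per pass:
  Pass 1: find min in positions 0 to 711, swap with position 0
  Pass 2: find min in positions 1 to 711, swap with position 1
  Pass 3: find min in positions 2 to 711, swap with position 2
  Pass 4: find min in positions 3 to 711, swap with position 3
  Pass 5: find min in positions 4 to 711, swap with position 4
  ... (706 more passes)
Total passes (and swaps) = n - 1 = 712 - 1 = 711


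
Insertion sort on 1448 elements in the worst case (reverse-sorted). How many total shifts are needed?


In the worst case (reverse-sorted), each element shifts past all previous:
  Element 1: 1 shifts
  Element 2: 2 shifts
  Element 3: 3 shifts
  Element 4: 4 shifts
  Element 5: 5 shifts
  ...
  Element 1447: 1447 shifts
Total = 1 + 2 + ... + 1447
= 1448*(1448-1)/2 = 1047628


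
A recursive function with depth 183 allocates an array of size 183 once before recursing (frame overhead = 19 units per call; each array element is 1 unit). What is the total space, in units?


Array allocation: 183 units (allocated once)
Stack frames: 183 deep * 19 per frame = 3477 units
Total = 183 + 3477 = 3660


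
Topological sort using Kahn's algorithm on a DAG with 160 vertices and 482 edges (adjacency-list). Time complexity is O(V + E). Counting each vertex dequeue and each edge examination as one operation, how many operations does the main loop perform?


Kahn's algorithm:
  1. Compute in-degrees: O(V + E)
  2. Process queue: each vertex dequeued once (O(V))
     each edge examined once (O(E))
Total = V + E = 160 + 482 = 642


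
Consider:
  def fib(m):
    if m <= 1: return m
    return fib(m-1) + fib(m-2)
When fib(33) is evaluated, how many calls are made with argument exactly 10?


Let N(m) = number of times fib(m) is called while evaluating fib(33).
N(33) = 1 (the initial call).
N(32) = 1 (only fib(33) calls it).
For 1 <= m <= 31: fib(m) is called by fib(m+1) and fib(m+2), so
  N(m) = N(m+1) + N(m+2).
fib(0) is called only by fib(2), so N(0) = N(2).
Walk down from m=33:
  N(33)=1, N(32)=1, N(31)=2, N(30)=3, N(29)=5, N(28)=8, N(27)=13, N(26)=21, N(25)=34, N(24)=55, N(23)=89, N(22)=144, N(21)=233, N(20)=377, N(19)=610, N(18)=987, N(17)=1597, N(16)=2584, N(15)=4181, N(14)=6765, N(13)=10946, N(12)=17711, N(11)=28657, N(10)=46368
N(10) = 46368


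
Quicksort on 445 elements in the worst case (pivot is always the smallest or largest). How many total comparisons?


In the worst case, each partition step picks the worst pivot:
  Partition 1: 444 comparisons (n-1 elements to compare)
  Partition 2: 443 comparisons
  Partition 3: 442 comparisons
  Partition 4: 441 comparisons
  Partition 5: 440 comparisons
  ...
  Last partition: 0 comparisons
Total = (n-1) + (n-2) + ... + 1 + 0 = n*(n-1)/2
= 445*444/2 = 98790


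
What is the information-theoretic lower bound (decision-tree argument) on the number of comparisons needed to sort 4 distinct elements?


A binary decision tree of height h has at most 2^h leaves and needs at least n! of them, so h >= ceil(log2(n!)).
Compute 4! as a running product:
  x2 = 2, x3 = 6, x4 = 24
4! = 24
Bracket between powers of 2:
  2^4 = 16 < 24 <= 32 = 2^5
So ceil(log2(4!)) = 5


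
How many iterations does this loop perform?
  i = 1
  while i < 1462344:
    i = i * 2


The loop variable doubles each iteration:
i = 1 -> 2 -> 4 -> 8 -> 16 -> 32 -> 64 -> 128 -> 256 -> 512 -> 1024 -> 2048 -> 4096 -> 8192 -> 16384 -> 32768 -> 65536 -> 131072 -> 262144 -> 524288 -> 1048576 -> 2097152 (stop, 2097152 >= 1462344)
Number of doublings = ceil(log2(1462344)) = 21


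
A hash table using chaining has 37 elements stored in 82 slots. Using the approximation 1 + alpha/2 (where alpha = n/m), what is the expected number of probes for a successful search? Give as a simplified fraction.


Load factor alpha = n/m = 37/82
Expected probes = 1 + alpha/2 = 1 + 37/(2*82)
= 1 + 37/164
= 164/164 + 37/164
= 201/164


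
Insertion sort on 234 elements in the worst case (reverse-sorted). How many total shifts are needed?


In the worst case (reverse-sorted), each element shifts past all previous:
  Element 1: 1 shifts
  Element 2: 2 shifts
  Element 3: 3 shifts
  Element 4: 4 shifts
  Element 5: 5 shifts
  ...
  Element 233: 233 shifts
Total = 1 + 2 + ... + 233
= 234*(234-1)/2 = 27261


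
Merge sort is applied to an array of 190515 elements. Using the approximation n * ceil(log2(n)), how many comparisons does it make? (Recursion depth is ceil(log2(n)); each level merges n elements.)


Merge sort divides the array into halves recursively.
Number of levels = ceil(log2(190515)) = 18
At each level, approximately n = 190515 comparisons are needed for merging.
Total comparisons ~ n * ceil(log2(n)) = 190515 * 18 = 3429270


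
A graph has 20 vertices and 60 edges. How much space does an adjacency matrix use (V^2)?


Adjacency matrix: V x V grid of entries
Space = V^2 = 20^2 = 20 * 20 = 400


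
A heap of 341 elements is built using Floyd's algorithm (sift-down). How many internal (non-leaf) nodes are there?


Leaf nodes occupy roughly half the array.
Sift-down is called for each internal node, starting from the last one.
Internal nodes = floor(n/2) = floor(341/2) = 170


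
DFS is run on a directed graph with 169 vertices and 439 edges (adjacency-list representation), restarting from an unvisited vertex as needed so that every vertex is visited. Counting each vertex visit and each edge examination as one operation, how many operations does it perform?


A full DFS traversal processes each vertex exactly once (push/pop on stack).
Each directed edge is examined once.
V = 169, E = 439
V + E = 608


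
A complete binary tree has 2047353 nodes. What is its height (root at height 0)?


In a complete binary tree, level k holds nodes 2^k .. 2^(k+1)-1 (1-indexed).
Height = floor(log2(n)) = floor(log2(2047353)) = 20
Check: 2^20 = 1048576 <= 2047353 < 2097152 = 2^21


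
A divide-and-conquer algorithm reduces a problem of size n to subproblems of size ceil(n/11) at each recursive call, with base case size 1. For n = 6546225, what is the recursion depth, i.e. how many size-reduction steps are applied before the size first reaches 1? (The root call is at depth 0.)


Each step divides the size by 11 (rounding up); after k steps the size is ceil(n/11^k), which equals 1 exactly when 11^k >= n.
So the depth is the smallest k with 11^k >= 6546225, i.e. ceil(log_11(6546225)).
11^6 = 1771561 < 6546225 <= 19487171 = 11^7
Recursion depth = 7


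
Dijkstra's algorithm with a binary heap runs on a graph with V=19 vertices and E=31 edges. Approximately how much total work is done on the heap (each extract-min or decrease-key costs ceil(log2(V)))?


Dijkstra with a binary heap: each vertex is extracted once, each edge may relax once.
Each heap operation costs O(log V).
V + E = 19 + 31 = 50
ceil(log2(19)) = 5 (since 2^4 = 16 < 19 <= 32 = 2^5)
Total heap work = (V+E) * ceil(log2(V)) = 50 * 5 = 250


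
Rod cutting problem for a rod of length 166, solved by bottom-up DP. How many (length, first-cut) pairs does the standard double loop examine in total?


For each subproblem length i = 1..166, the inner loop considers i possible first cuts.
Total = 1 + 2 + ... + 166
= 166*(166+1)/2
= 166*167/2 = 13861


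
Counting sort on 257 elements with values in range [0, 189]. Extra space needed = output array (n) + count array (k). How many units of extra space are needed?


Output array size: 257 (to store sorted result)
Count array size: 190 (one slot per possible value, range 0 to 189)
Total extra space = 257 + 190 = 447


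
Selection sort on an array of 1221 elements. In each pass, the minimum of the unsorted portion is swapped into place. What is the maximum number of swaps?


Selection sort performs one swap per pass:
  Pass 1: find min in positions 0 to 1220, swap with position 0
  Pass 2: find min in positions 1 to 1220, swap with position 1
  Pass 3: find min in positions 2 to 1220, swap with position 2
  Pass 4: find min in positions 3 to 1220, swap with position 3
  Pass 5: find min in positions 4 to 1220, swap with position 4
  ... (1215 more passes)
Total passes (and swaps) = n - 1 = 1221 - 1 = 1220


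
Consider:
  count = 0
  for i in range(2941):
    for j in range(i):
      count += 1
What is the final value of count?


For each i, the inner loop runs i times:
  i=0: inner runs 0 times
  i=1: inner runs 1 time
  i=2: inner runs 2 times
  i=3: inner runs 3 times
  i=4: inner runs 4 times
  i=5: inner runs 5 times
  i=6: inner runs 6 times
  i=7: inner runs 7 times
  ...
Total = 0 + 1 + 2 + ... + 2940 = 2941*(2941-1)/2 = 4323270


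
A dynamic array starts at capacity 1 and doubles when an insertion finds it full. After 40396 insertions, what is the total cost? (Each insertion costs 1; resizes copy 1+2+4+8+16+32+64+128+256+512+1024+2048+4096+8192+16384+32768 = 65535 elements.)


Insertion cost: 40396 (one per element)
Resizes occur just before inserting elements 2, 3, 5, 9, ...
Elements copied at each resize: 1 + 2 + 4 + 8 + 16 + 32 + 64 + 128 + 256 + 512 + 1024 + 2048 + 4096 + 8192 + 16384 + 32768
Sum of copies = 65535 (geometric series: 2^k - 1)
Total = 40396 + 65535 = 105931


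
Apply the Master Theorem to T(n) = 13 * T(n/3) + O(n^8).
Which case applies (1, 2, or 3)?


The Master Theorem: T(n) = a*T(n/b) + O(n^c)
  a = 13, b = 3, c = 8
log_b(a) = log_3(13) ~ 2.335
Compare b^c with a: 3^8 = 6561 > 13, so c > log_b(a).
Since c > log_b(a), Case 3 applies.
T(n) = O(n^8)
Master Theorem case = 3


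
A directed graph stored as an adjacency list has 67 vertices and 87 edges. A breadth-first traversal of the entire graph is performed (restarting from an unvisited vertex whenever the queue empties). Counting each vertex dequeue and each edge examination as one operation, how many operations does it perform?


A full BFS traversal dequeues each vertex once and examines each edge once.
Vertex visits: 67
Edge visits: 87
V + E = 67 + 87 = 154


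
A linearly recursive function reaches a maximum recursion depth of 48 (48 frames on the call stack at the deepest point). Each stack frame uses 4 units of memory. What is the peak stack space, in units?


Maximum recursion depth = 48 frames
Memory per frame = 4 units
Total stack space = depth * frame_size
= 48 * 4 = 192


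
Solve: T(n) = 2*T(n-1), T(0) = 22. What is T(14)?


Unrolling:
T(14) = 2*T(13) = 2^2*T(12) = ... = 2^14*T(0)
= 2^14 * 22
= 16384 * 22 = 360448


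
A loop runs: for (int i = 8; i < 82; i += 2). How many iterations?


Loop starts at i = 8, increments by 2, stops when i >= 82.
Number of iterations = ceil((82 - 8) / 2)
= ceil(74 / 2)
= 37


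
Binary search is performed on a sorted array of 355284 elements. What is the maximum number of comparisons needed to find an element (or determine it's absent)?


Binary search halves the search space each comparison:
  Step 1: search space = 355284 -> 177642
  Step 2: search space = 177642 -> 88821
  Step 3: search space = 88821 -> 44410
  Step 4: search space = 44410 -> 22205
  Step 5: search space = 22205 -> 11102
  Step 6: search space = 11102 -> 5551
  Step 7: search space = 5551 -> 2775
  Step 8: search space = 2775 -> 1387
  Step 9: search space = 1387 -> 693
  Step 10: search space = 693 -> 346
  Step 11: search space = 346 -> 173
  Step 12: search space = 173 -> 86
  Step 13: search space = 86 -> 43
  Step 14: search space = 43 -> 21
  Step 15: search space = 21 -> 10
  Step 16: search space = 10 -> 5
  Step 17: search space = 5 -> 2
  Step 18: search space = 2 -> 1
  Step 19: search space = 1 (final check)
Maximum comparisons = floor(log2(355284)) + 1 = 18 + 1 = 19
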